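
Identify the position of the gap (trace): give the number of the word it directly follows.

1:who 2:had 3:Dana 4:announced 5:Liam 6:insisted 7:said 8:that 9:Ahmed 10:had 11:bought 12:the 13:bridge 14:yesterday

6

The displaced element is "who" (word 1).
It is linked across 2 clause boundaries (Ø → Ø).
It functions as the subject of "said", so the gap sits immediately after word 6 ("insisted").
Base order: Dana had announced Liam insisted that who said that Ahmed had bought the bridge yesterday.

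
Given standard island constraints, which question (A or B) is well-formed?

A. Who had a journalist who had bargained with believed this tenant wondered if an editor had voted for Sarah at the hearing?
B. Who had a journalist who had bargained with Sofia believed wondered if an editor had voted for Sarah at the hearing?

In A, the wh-phrase is extracted from inside a complex-NP island (relative clause) (introduced by "who"), which blocks movement.
In B, the extraction path crosses only that-complement boundaries, which are transparent.
So B is grammatical.

B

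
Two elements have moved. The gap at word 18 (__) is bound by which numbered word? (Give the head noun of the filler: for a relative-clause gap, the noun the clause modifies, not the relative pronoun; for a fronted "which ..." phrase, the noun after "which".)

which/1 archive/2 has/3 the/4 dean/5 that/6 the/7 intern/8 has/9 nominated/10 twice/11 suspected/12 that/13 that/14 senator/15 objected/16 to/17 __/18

The marked gap is the object of the preposition "to" of "objected".
Its filler is the fronted wh-phrase "which archive", at word 2.
(The other dependency links word 5 to a gap after word 10.)

2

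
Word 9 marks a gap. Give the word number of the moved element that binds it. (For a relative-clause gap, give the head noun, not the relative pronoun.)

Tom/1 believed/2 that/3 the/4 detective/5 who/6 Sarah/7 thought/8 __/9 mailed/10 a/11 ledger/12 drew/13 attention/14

5

The gap at 9 is the subject of "mailed", inside a relative clause.
The relative pronoun is "who" (word 6); it is bound by the head noun immediately before it.
Its filler is the head noun "detective", at word 5.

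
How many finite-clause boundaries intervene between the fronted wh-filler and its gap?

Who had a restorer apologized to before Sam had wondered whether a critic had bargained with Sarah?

0

"who" originates inside the matrix clause — no clause boundary is crossed.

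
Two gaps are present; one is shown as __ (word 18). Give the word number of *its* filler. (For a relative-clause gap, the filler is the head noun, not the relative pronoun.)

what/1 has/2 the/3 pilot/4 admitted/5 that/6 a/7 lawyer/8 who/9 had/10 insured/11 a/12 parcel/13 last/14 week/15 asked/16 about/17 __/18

1

The marked gap is the object of the preposition "about" of "asked".
Its filler is the fronted wh-phrase "what", at word 1.
(The other dependency links word 8 to a gap after word 9.)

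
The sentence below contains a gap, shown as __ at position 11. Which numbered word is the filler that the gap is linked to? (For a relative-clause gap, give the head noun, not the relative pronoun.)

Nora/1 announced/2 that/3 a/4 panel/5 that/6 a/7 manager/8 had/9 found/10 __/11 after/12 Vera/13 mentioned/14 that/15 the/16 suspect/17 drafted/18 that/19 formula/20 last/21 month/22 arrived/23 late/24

The gap at 11 is the object of "found", inside a relative clause.
The relative pronoun is "that" (word 6); it is bound by the head noun immediately before it.
Its filler is the head noun "panel", at word 5.

5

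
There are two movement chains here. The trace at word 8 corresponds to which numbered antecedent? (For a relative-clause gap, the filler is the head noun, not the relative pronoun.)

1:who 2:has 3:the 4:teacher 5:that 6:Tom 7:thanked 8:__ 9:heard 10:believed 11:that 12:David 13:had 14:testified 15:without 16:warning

The marked gap is inside the relative clause, the direct object of "thanked".
Its filler is the head noun "teacher" (via "that"), at word 4.
(The other dependency links word 1 to a gap after word 9.)

4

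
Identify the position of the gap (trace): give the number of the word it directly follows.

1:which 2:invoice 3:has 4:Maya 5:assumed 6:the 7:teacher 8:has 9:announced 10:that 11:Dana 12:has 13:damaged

13

The displaced element is "which invoice" (word 2).
It is linked across 2 clause boundaries (Ø → that).
It functions as the direct object of "damaged", so the gap sits immediately after word 13 ("damaged").
Base order: Maya has assumed the teacher has announced that Dana has damaged which invoice.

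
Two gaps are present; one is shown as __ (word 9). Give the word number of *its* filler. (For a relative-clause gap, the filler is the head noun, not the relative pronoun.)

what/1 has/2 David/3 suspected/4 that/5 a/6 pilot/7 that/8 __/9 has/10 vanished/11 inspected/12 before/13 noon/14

7

The marked gap is inside the relative clause, the subject of "vanished".
Its filler is the head noun "pilot" (via "that"), at word 7.
(The other dependency links word 1 to a gap after word 12.)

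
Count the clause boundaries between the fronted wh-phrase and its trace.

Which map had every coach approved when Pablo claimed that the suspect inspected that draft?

0

"which map" originates inside the matrix clause — no clause boundary is crossed.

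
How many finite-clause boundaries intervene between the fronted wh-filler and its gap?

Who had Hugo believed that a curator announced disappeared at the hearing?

2

"who" is extracted from the subject of "disappeared".
Boundaries crossed, outermost first: [that], [Ø] — 2 in total.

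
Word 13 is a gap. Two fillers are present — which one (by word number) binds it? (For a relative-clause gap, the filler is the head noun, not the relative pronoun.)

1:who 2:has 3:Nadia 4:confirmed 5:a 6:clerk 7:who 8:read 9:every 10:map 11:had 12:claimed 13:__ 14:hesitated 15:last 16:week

1

The marked gap is the subject of "hesitated".
Its filler is the fronted wh-phrase "who", at word 1.
(The other dependency links word 6 to a gap after word 7.)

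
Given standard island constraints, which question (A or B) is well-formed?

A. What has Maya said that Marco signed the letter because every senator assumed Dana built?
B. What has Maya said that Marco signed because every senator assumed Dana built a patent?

B

In A, the wh-phrase is extracted from inside an adjunct island (introduced by "because"), which blocks movement.
In B, the extraction path crosses only that-complement boundaries, which are transparent.
So B is grammatical.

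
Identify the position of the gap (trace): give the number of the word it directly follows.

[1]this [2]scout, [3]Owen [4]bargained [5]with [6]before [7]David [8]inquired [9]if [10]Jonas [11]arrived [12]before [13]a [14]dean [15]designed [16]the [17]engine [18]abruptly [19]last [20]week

The displaced element is "this scout" (word 2).
It functions as the object of the preposition "with" of "bargained", so the gap sits immediately after word 5 ("with").
Base order: Owen bargained with this scout before David inquired if Jonas arrived before a dean designed the engine abruptly last week.

5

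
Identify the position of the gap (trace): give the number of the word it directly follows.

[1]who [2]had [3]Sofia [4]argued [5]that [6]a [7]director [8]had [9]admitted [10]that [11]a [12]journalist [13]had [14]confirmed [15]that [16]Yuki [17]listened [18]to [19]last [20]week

18

The displaced element is "who" (word 1).
It is linked across 3 clause boundaries (that → that → that).
It functions as the object of the preposition "to" of "listened", so the gap sits immediately after word 18 ("to").
Base order: Sofia had argued that a director had admitted that a journalist had confirmed that Yuki listened to who last week.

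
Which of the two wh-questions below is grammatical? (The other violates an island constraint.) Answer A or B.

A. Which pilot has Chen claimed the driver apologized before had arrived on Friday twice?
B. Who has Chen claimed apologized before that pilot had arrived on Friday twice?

B

In A, the wh-phrase is extracted from inside an adjunct island (introduced by "before"), which blocks movement.
In B, the extraction path crosses only that-complement boundaries, which are transparent.
So B is grammatical.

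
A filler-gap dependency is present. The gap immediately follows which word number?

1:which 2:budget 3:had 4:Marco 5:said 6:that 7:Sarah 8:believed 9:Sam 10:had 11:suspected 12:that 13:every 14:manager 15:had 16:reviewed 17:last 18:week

16

The displaced element is "which budget" (word 2).
It is linked across 3 clause boundaries (that → Ø → that).
It functions as the direct object of "reviewed", so the gap sits immediately after word 16 ("reviewed").
Base order: Marco had said that Sarah believed Sam had suspected that every manager had reviewed which budget last week.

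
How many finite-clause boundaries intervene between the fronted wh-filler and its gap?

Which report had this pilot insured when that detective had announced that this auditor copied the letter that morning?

"which report" originates inside the matrix clause — no clause boundary is crossed.

0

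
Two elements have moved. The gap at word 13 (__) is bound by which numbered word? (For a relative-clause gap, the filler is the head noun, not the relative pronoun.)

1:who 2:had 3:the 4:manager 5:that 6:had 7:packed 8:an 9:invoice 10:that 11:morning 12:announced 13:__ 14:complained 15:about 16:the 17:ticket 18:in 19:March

The marked gap is the subject of "complained".
Its filler is the fronted wh-phrase "who", at word 1.
(The other dependency links word 4 to a gap after word 5.)

1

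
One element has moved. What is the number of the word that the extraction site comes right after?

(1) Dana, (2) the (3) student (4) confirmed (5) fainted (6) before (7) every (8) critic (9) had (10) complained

The displaced element is "Dana" (word 1).
It is linked across 1 clause boundary (Ø).
It functions as the subject of "fainted", so the gap sits immediately after word 4 ("confirmed").
Base order: The student confirmed Dana fainted before every critic had complained.

4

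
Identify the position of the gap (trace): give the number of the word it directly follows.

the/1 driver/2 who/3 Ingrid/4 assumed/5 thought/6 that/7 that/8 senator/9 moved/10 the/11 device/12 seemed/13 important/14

The displaced element is "the driver" (word 2).
It is linked across 1 clause boundary (Ø).
It functions as the subject of "thought", so the gap sits immediately after word 5 ("assumed").
Base order: Ingrid assumed the driver thought that that senator moved the device.

5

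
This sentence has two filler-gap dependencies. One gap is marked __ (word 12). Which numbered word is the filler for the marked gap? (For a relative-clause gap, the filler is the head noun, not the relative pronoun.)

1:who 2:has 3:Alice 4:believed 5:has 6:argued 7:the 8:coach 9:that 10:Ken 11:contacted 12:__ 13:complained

The marked gap is inside the relative clause, the direct object of "contacted".
Its filler is the head noun "coach" (via "that"), at word 8.
(The other dependency links word 1 to a gap after word 4.)

8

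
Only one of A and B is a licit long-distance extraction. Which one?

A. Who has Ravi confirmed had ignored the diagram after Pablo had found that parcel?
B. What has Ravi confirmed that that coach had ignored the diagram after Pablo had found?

In B, the wh-phrase is extracted from inside an adjunct island (introduced by "after"), which blocks movement.
In A, the extraction path crosses only that-complement boundaries, which are transparent.
So A is grammatical.

A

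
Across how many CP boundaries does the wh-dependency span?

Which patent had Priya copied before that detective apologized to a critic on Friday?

"which patent" originates inside the matrix clause — no clause boundary is crossed.

0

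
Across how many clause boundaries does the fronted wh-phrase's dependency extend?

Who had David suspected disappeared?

1

"who" is extracted from the subject of "disappeared".
Boundaries crossed, outermost first: [Ø] — 1 in total.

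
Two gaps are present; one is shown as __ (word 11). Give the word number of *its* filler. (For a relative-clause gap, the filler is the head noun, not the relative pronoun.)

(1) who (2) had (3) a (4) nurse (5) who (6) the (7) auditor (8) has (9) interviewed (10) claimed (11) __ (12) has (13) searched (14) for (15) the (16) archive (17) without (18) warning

1

The marked gap is the subject of "searched".
Its filler is the fronted wh-phrase "who", at word 1.
(The other dependency links word 4 to a gap after word 9.)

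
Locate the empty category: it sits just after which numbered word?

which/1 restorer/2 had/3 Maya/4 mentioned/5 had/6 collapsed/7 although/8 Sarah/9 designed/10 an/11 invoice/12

5

The displaced element is "which restorer" (word 2).
It is linked across 1 clause boundary (Ø).
It functions as the subject of "collapsed", so the gap sits immediately after word 5 ("mentioned").
Base order: Maya had mentioned that which restorer had collapsed although Sarah designed an invoice.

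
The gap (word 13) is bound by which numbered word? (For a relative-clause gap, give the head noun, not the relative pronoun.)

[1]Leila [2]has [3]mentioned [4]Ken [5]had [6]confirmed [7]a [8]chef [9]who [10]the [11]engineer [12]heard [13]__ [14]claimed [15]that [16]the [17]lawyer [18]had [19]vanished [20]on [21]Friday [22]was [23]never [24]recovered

8

The gap at 13 is the subject of "claimed", inside a relative clause.
The relative pronoun is "who" (word 9); it is bound by the head noun immediately before it.
Its filler is the head noun "chef", at word 8.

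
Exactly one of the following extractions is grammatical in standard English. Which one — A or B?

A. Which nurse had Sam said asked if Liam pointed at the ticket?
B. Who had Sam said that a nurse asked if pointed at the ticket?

A

In B, the wh-phrase is extracted from inside a wh-island (introduced by "if"), which blocks movement.
In A, the extraction path crosses only that-complement boundaries, which are transparent.
So A is grammatical.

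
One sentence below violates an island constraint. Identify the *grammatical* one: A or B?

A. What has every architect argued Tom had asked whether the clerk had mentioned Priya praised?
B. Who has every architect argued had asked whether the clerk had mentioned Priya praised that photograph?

B

In A, the wh-phrase is extracted from inside a wh-island (introduced by "whether"), which blocks movement.
In B, the extraction path crosses only that-complement boundaries, which are transparent.
So B is grammatical.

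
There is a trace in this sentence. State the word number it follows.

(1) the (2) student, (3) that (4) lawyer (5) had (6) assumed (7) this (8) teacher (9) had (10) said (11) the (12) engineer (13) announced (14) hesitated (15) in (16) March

The displaced element is "the student" (word 2).
It is linked across 3 clause boundaries (Ø → Ø → Ø).
It functions as the subject of "hesitated", so the gap sits immediately after word 13 ("announced").
Base order: That lawyer had assumed this teacher had said the engineer announced the student hesitated in March.

13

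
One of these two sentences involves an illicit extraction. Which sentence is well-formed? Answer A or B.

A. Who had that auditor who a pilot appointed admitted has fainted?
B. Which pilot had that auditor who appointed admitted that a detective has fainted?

A

In B, the wh-phrase is extracted from inside a complex-NP island (relative clause) (introduced by "who"), which blocks movement.
In A, the extraction path crosses only that-complement boundaries, which are transparent.
So A is grammatical.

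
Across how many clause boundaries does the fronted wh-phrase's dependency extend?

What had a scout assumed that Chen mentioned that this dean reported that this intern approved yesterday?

"what" is extracted from the object of "approved".
Boundaries crossed, outermost first: [that], [that], [that] — 3 in total.

3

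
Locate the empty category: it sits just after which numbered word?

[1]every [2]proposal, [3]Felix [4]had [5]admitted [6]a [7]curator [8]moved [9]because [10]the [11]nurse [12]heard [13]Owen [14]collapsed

8

The displaced element is "every proposal" (word 2).
It is linked across 1 clause boundary (Ø).
It functions as the direct object of "moved", so the gap sits immediately after word 8 ("moved").
Base order: Felix had admitted a curator moved every proposal because the nurse heard Owen collapsed.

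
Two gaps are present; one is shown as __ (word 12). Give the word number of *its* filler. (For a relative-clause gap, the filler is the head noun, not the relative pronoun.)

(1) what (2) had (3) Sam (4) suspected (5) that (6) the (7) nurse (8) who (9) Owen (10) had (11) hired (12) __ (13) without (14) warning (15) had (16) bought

The marked gap is inside the relative clause, the direct object of "hired".
Its filler is the head noun "nurse" (via "who"), at word 7.
(The other dependency links word 1 to a gap after word 16.)

7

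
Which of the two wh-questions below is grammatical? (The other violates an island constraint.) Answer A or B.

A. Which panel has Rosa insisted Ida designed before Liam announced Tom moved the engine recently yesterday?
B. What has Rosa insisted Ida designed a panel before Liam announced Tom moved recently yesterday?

In B, the wh-phrase is extracted from inside an adjunct island (introduced by "before"), which blocks movement.
In A, the extraction path crosses only that-complement boundaries, which are transparent.
So A is grammatical.

A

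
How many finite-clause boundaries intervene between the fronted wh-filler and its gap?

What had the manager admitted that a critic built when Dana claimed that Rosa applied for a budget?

1

"what" is extracted from the object of "built".
Boundaries crossed, outermost first: [that] — 1 in total.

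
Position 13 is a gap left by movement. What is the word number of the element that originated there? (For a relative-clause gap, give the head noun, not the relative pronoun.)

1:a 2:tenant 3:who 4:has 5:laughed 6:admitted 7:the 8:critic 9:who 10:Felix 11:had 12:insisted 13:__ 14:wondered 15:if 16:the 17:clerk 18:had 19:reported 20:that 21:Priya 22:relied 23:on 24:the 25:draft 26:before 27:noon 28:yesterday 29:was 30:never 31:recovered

8

The gap at 13 is the subject of "wondered", inside a relative clause.
The relative pronoun is "who" (word 9); it is bound by the head noun immediately before it.
Its filler is the head noun "critic", at word 8.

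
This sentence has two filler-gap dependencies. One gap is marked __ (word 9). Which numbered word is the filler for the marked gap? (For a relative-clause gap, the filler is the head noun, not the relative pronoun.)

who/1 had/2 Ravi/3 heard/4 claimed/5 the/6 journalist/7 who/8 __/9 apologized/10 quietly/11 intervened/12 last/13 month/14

The marked gap is inside the relative clause, the subject of "apologized".
Its filler is the head noun "journalist" (via "who"), at word 7.
(The other dependency links word 1 to a gap after word 4.)

7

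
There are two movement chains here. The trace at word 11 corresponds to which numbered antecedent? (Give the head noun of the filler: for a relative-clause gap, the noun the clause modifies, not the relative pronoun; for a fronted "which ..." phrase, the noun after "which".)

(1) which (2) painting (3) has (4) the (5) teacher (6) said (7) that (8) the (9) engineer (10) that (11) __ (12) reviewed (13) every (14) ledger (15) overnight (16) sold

The marked gap is inside the relative clause, the subject of "reviewed".
Its filler is the head noun "engineer" (via "that"), at word 9.
(The other dependency links word 2 to a gap after word 16.)

9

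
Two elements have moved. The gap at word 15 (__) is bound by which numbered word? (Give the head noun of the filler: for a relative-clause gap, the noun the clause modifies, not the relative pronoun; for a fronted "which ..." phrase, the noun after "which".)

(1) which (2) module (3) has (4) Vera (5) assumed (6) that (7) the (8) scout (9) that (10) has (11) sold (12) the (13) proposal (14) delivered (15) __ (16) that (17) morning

The marked gap is the direct object of "delivered".
Its filler is the fronted wh-phrase "which module", at word 2.
(The other dependency links word 8 to a gap after word 9.)

2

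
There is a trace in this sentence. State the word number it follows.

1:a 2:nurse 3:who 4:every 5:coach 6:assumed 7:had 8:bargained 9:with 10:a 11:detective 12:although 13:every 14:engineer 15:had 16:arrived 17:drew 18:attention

The displaced element is "a nurse" (word 2).
It is linked across 1 clause boundary (Ø).
It functions as the subject of "bargained", so the gap sits immediately after word 6 ("assumed").
Base order: Every coach assumed that a nurse had bargained with a detective although every engineer had arrived.

6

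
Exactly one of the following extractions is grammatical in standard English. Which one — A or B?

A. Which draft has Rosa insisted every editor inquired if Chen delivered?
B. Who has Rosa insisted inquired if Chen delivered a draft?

In A, the wh-phrase is extracted from inside a wh-island (introduced by "if"), which blocks movement.
In B, the extraction path crosses only that-complement boundaries, which are transparent.
So B is grammatical.

B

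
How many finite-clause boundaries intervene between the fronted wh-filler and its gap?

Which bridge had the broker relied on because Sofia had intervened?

0

"which bridge" originates inside the matrix clause — no clause boundary is crossed.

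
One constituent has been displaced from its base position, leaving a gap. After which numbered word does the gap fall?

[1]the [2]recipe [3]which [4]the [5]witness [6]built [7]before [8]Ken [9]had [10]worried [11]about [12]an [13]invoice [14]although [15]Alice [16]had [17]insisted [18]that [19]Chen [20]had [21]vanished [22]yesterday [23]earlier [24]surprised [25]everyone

The displaced element is "the recipe" (word 2).
It functions as the direct object of "built", so the gap sits immediately after word 6 ("built").
Base order: The witness built the recipe before Ken had worried about an invoice although Alice had insisted that Chen had vanished yesterday earlier.

6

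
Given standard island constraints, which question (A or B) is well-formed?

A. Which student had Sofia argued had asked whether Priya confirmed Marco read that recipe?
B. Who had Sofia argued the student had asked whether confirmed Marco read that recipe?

A

In B, the wh-phrase is extracted from inside a wh-island (introduced by "whether"), which blocks movement.
In A, the extraction path crosses only that-complement boundaries, which are transparent.
So A is grammatical.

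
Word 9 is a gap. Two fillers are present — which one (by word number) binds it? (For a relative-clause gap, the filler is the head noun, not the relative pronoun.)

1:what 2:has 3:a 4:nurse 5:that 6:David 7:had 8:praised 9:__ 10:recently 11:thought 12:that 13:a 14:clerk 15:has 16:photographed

The marked gap is inside the relative clause, the direct object of "praised".
Its filler is the head noun "nurse" (via "that"), at word 4.
(The other dependency links word 1 to a gap after word 16.)

4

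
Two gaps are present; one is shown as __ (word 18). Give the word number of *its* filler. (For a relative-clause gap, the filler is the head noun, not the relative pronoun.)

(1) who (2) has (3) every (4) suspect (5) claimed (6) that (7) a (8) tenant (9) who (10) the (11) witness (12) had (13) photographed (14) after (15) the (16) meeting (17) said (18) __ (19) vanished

The marked gap is the subject of "vanished".
Its filler is the fronted wh-phrase "who", at word 1.
(The other dependency links word 8 to a gap after word 13.)

1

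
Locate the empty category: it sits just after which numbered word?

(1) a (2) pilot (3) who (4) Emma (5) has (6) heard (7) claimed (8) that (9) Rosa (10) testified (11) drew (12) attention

6

The displaced element is "a pilot" (word 2).
It is linked across 1 clause boundary (Ø).
It functions as the subject of "claimed", so the gap sits immediately after word 6 ("heard").
Base order: Emma has heard that a pilot claimed that Rosa testified.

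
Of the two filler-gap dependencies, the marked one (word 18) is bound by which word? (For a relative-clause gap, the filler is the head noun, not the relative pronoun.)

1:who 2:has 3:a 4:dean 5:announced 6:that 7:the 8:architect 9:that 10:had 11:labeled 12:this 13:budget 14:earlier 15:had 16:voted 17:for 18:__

The marked gap is the object of the preposition "for" of "voted".
Its filler is the fronted wh-phrase "who", at word 1.
(The other dependency links word 8 to a gap after word 9.)

1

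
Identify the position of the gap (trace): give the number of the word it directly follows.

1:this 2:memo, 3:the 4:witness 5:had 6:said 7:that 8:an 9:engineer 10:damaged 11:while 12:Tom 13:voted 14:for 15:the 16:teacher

The displaced element is "this memo" (word 2).
It is linked across 1 clause boundary (that).
It functions as the direct object of "damaged", so the gap sits immediately after word 10 ("damaged").
Base order: The witness had said that an engineer damaged this memo while Tom voted for the teacher.

10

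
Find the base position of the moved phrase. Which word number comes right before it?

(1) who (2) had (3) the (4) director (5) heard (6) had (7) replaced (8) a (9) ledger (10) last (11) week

The displaced element is "who" (word 1).
It is linked across 1 clause boundary (Ø).
It functions as the subject of "replaced", so the gap sits immediately after word 5 ("heard").
Base order: The director had heard who had replaced a ledger last week.

5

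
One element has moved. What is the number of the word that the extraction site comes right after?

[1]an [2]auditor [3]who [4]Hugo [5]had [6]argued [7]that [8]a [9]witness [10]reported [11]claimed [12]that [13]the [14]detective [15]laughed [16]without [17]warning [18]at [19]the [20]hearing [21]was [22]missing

The displaced element is "an auditor" (word 2).
It is linked across 2 clause boundaries (that → Ø).
It functions as the subject of "claimed", so the gap sits immediately after word 10 ("reported").
Base order: Hugo had argued that a witness reported that an auditor claimed that the detective laughed without warning at the hearing.

10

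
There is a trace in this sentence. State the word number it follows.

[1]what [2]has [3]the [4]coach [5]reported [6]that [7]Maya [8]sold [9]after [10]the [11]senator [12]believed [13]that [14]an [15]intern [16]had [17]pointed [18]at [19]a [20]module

8

The displaced element is "what" (word 1).
It is linked across 1 clause boundary (that).
It functions as the direct object of "sold", so the gap sits immediately after word 8 ("sold").
Base order: The coach has reported that Maya sold what after the senator believed that an intern had pointed at a module.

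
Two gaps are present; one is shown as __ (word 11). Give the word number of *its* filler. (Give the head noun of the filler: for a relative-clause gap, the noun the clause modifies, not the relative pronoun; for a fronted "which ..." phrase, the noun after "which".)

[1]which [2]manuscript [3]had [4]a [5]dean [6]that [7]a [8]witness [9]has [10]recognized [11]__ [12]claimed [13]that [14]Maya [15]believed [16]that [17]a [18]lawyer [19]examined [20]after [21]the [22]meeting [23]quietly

The marked gap is inside the relative clause, the direct object of "recognized".
Its filler is the head noun "dean" (via "that"), at word 5.
(The other dependency links word 2 to a gap after word 19.)

5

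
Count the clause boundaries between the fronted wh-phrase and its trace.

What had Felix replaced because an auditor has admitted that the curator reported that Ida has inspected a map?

"what" originates inside the matrix clause — no clause boundary is crossed.

0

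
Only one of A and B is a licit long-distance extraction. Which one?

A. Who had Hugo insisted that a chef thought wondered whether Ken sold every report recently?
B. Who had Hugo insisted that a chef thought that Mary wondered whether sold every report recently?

In B, the wh-phrase is extracted from inside a wh-island (introduced by "whether"), which blocks movement.
In A, the extraction path crosses only that-complement boundaries, which are transparent.
So A is grammatical.

A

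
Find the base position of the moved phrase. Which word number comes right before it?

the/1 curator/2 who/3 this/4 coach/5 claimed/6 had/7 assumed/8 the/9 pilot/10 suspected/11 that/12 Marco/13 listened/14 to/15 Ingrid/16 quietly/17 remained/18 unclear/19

The displaced element is "the curator" (word 2).
It is linked across 1 clause boundary (Ø).
It functions as the subject of "assumed", so the gap sits immediately after word 6 ("claimed").
Base order: This coach claimed that the curator had assumed the pilot suspected that Marco listened to Ingrid quietly.

6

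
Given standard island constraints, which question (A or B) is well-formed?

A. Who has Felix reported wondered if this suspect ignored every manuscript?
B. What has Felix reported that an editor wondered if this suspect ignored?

In B, the wh-phrase is extracted from inside a wh-island (introduced by "if"), which blocks movement.
In A, the extraction path crosses only that-complement boundaries, which are transparent.
So A is grammatical.

A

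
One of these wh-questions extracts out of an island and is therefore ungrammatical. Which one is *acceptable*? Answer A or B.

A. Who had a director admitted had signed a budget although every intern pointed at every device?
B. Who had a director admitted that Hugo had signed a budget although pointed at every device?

In B, the wh-phrase is extracted from inside an adjunct island (introduced by "although"), which blocks movement.
In A, the extraction path crosses only that-complement boundaries, which are transparent.
So A is grammatical.

A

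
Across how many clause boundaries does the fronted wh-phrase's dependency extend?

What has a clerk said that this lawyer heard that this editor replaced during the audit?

"what" is extracted from the object of "replaced".
Boundaries crossed, outermost first: [that], [that] — 2 in total.

2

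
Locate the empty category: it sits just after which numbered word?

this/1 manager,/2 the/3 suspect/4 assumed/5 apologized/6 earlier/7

The displaced element is "this manager" (word 2).
It is linked across 1 clause boundary (Ø).
It functions as the subject of "apologized", so the gap sits immediately after word 5 ("assumed").
Base order: The suspect assumed that this manager apologized earlier.

5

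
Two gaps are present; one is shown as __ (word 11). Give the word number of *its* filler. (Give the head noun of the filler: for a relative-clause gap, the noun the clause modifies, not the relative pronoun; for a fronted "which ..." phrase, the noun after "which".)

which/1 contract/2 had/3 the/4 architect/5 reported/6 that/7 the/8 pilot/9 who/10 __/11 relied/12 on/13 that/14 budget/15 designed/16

9

The marked gap is inside the relative clause, the subject of "relied".
Its filler is the head noun "pilot" (via "who"), at word 9.
(The other dependency links word 2 to a gap after word 16.)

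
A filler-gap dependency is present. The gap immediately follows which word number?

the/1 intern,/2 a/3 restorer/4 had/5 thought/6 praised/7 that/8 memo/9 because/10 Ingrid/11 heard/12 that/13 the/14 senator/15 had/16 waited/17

The displaced element is "the intern" (word 2).
It is linked across 1 clause boundary (Ø).
It functions as the subject of "praised", so the gap sits immediately after word 6 ("thought").
Base order: A restorer had thought that the intern praised that memo because Ingrid heard that the senator had waited.

6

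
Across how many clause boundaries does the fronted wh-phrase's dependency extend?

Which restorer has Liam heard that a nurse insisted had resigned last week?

"which restorer" is extracted from the subject of "resigned".
Boundaries crossed, outermost first: [that], [Ø] — 2 in total.

2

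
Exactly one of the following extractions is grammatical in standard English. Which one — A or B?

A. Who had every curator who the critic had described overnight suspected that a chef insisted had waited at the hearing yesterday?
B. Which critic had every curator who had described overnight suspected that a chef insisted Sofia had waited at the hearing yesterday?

In B, the wh-phrase is extracted from inside a complex-NP island (relative clause) (introduced by "who"), which blocks movement.
In A, the extraction path crosses only that-complement boundaries, which are transparent.
So A is grammatical.

A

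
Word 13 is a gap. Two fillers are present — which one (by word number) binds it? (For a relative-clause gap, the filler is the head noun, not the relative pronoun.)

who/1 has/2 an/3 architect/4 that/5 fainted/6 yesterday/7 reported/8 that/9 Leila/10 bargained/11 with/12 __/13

The marked gap is the object of the preposition "with" of "bargained".
Its filler is the fronted wh-phrase "who", at word 1.
(The other dependency links word 4 to a gap after word 5.)

1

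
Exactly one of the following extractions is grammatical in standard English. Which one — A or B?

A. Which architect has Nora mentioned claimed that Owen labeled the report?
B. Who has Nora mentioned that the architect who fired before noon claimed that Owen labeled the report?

In B, the wh-phrase is extracted from inside a complex-NP island (relative clause) (introduced by "who"), which blocks movement.
In A, the extraction path crosses only that-complement boundaries, which are transparent.
So A is grammatical.

A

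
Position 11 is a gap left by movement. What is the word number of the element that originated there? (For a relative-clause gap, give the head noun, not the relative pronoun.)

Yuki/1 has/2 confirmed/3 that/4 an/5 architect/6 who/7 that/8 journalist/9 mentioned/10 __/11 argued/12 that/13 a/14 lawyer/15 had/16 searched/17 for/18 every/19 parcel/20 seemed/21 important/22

The gap at 11 is the subject of "argued", inside a relative clause.
The relative pronoun is "who" (word 7); it is bound by the head noun immediately before it.
Its filler is the head noun "architect", at word 6.

6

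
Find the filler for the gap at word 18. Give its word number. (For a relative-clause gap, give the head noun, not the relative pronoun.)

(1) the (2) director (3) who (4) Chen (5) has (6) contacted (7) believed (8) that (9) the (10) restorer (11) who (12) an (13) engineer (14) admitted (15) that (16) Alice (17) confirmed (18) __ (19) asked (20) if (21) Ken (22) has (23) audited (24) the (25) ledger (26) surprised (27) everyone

The gap at 18 is the subject of "asked", inside a relative clause.
The relative pronoun is "who" (word 11); it is bound by the head noun immediately before it.
Its filler is the head noun "restorer", at word 10.

10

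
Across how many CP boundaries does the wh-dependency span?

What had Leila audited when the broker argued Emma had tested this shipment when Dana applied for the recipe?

0

"what" originates inside the matrix clause — no clause boundary is crossed.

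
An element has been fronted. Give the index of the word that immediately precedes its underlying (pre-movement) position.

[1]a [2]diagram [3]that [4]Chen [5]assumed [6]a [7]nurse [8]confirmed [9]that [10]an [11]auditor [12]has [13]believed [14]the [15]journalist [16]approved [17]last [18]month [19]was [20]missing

16

The displaced element is "a diagram" (word 2).
It is linked across 3 clause boundaries (Ø → that → Ø).
It functions as the direct object of "approved", so the gap sits immediately after word 16 ("approved").
Base order: Chen assumed a nurse confirmed that an auditor has believed the journalist approved a diagram last month.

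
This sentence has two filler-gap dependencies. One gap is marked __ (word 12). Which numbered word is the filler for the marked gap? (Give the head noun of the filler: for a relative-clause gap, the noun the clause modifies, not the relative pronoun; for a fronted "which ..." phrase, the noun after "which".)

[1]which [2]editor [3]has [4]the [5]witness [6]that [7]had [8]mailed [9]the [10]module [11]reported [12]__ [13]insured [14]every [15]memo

2

The marked gap is the subject of "insured".
Its filler is the fronted wh-phrase "which editor", at word 2.
(The other dependency links word 5 to a gap after word 6.)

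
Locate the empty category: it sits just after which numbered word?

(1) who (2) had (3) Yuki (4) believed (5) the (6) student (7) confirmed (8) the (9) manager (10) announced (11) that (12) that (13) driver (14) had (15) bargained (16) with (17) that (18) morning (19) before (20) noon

The displaced element is "who" (word 1).
It is linked across 3 clause boundaries (Ø → Ø → that).
It functions as the object of the preposition "with" of "bargained", so the gap sits immediately after word 16 ("with").
Base order: Yuki had believed the student confirmed the manager announced that that driver had bargained with who that morning before noon.

16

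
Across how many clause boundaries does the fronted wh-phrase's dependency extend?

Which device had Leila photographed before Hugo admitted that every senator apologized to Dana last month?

"which device" originates inside the matrix clause — no clause boundary is crossed.

0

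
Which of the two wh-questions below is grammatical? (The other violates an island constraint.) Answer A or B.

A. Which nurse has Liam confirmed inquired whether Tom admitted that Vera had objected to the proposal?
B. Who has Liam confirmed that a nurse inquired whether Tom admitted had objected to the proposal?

A

In B, the wh-phrase is extracted from inside a wh-island (introduced by "whether"), which blocks movement.
In A, the extraction path crosses only that-complement boundaries, which are transparent.
So A is grammatical.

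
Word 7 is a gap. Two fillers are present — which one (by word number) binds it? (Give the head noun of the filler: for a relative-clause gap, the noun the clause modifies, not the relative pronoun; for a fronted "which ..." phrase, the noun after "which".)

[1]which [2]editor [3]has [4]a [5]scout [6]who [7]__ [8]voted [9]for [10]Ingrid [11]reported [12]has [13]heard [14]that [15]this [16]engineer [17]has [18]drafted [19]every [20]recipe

The marked gap is inside the relative clause, the subject of "voted".
Its filler is the head noun "scout" (via "who"), at word 5.
(The other dependency links word 2 to a gap after word 11.)

5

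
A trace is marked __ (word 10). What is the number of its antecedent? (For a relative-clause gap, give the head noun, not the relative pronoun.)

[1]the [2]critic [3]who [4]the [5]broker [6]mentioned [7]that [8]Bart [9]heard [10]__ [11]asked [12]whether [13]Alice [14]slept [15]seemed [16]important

2

The gap at 10 is the subject of "asked", inside a relative clause.
The relative pronoun is "who" (word 3); it is bound by the head noun immediately before it.
Its filler is the head noun "critic", at word 2.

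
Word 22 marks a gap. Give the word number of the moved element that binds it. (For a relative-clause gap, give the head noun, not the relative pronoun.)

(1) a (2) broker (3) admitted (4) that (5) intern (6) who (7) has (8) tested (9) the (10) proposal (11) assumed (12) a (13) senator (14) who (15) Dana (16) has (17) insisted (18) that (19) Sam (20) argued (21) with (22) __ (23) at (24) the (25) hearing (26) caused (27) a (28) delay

The gap at 22 is the prepositional object of "argued", inside a relative clause.
The relative pronoun is "who" (word 14); it is bound by the head noun immediately before it.
Its filler is the head noun "senator", at word 13.

13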